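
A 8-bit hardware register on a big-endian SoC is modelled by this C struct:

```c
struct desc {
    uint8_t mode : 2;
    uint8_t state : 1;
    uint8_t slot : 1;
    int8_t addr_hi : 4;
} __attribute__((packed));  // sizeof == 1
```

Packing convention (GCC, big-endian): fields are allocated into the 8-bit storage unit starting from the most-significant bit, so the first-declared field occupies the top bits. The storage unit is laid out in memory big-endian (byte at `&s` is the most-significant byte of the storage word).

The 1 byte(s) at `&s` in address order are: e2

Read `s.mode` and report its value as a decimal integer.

3

[0]=0xe2 (big-endian) → word 0xe2
mode:2 @ bit 6 → (0xe2>>6)&0x3 = 0x3  ←
state:1 @ bit 5 → (0xe2>>5)&0x1 = 0x1
slot:1 @ bit 4 → (0xe2>>4)&0x1 = 0x0
addr_hi:4 @ bit 0 → (0xe2>>0)&0xf = 0x2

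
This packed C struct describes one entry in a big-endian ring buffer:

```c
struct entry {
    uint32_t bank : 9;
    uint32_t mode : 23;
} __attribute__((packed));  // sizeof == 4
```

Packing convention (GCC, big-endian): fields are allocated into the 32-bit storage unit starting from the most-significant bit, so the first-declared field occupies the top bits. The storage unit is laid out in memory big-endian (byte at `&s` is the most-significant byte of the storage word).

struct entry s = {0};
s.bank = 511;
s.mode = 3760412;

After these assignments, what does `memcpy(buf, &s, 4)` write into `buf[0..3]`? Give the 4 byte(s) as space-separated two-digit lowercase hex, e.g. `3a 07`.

ff b9 61 1c

[23+:9] bank=511 & 0x1ff = 0x1ff; word=0xff800000
[0+:23] mode=3760412 & 0x7fffff = 0x39611c; word=0xffb9611c
word = 0xffb9611c → big-endian bytes:
  [0]=0xff  [1]=0xb9  [2]=0x61  [3]=0x1c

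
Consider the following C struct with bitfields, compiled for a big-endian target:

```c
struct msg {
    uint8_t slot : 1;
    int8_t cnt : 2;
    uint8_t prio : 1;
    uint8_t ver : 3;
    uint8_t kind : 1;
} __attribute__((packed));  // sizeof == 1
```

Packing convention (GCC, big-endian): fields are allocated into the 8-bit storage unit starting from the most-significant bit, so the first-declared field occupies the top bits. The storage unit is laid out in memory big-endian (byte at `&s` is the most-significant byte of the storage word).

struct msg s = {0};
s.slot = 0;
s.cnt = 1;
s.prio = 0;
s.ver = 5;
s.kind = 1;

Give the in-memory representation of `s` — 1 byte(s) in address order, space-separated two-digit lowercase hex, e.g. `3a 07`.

2b

[7+:1] slot=0 & 0x1 = 0x0; word=0x00
[5+:2] cnt=1 & 0x3 = 0x1; word=0x20
[4+:1] prio=0 & 0x1 = 0x0; word=0x20
[1+:3] ver=5 & 0x7 = 0x5; word=0x2a
[0+:1] kind=1 & 0x1 = 0x1; word=0x2b
word = 0x2b → big-endian bytes:
  [0]=0x2b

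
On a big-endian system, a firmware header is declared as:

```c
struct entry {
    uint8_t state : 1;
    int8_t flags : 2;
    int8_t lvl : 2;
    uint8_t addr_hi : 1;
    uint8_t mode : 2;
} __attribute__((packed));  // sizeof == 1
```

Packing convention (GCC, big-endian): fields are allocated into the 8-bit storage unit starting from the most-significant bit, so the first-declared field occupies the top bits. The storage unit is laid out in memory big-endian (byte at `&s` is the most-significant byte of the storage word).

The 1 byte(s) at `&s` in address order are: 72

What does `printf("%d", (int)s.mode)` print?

[0]=0x72 (big-endian) → word 0x72
state [7+:1] = (word>>7) & 0x1 = 0
flags [5+:2] = (word>>5) & 0x3 = 3
lvl [3+:2] = (word>>3) & 0x3 = 2
addr_hi [2+:1] = (word>>2) & 0x1 = 0
mode [0+:2] = (word>>0) & 0x3 = 2  ←

2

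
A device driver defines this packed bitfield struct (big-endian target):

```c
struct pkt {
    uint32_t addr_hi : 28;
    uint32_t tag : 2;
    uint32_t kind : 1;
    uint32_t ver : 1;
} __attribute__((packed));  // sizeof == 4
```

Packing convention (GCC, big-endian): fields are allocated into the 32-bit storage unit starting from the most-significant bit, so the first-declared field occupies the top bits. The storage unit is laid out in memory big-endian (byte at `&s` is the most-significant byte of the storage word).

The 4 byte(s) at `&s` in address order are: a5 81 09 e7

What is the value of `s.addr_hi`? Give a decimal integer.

173543582

[0]=0xa5 [1]=0x81 [2]=0x09 [3]=0xe7 (big-endian) → word 0xa58109e7
addr_hi [4+:28] = (word>>4) & 0xfffffff = 173543582  ←
tag [2+:2] = (word>>2) & 0x3 = 1
kind [1+:1] = (word>>1) & 0x1 = 1
ver [0+:1] = (word>>0) & 0x1 = 1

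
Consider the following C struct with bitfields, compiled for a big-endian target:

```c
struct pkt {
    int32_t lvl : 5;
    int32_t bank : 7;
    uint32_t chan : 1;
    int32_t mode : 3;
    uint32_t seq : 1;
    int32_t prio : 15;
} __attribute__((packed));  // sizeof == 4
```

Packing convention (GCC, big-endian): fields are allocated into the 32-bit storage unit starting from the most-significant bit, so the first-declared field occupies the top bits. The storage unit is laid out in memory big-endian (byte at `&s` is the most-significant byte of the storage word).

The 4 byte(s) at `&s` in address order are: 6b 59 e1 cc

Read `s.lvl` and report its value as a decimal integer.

[0]=0x6b [1]=0x59 [2]=0xe1 [3]=0xcc (big-endian) → word 0x6b59e1cc
lvl:5 @ bit 27 → (0x6b59e1cc>>27)&0x1f = 0xd  ←
bank:7 @ bit 20 → (0x6b59e1cc>>20)&0x7f = 0x35
chan:1 @ bit 19 → (0x6b59e1cc>>19)&0x1 = 0x1
mode:3 @ bit 16 → (0x6b59e1cc>>16)&0x7 = 0x1
seq:1 @ bit 15 → (0x6b59e1cc>>15)&0x1 = 0x1
prio:15 @ bit 0 → (0x6b59e1cc>>0)&0x7fff = 0x61cc
lvl signed 5b, MSB=0: value = 13

13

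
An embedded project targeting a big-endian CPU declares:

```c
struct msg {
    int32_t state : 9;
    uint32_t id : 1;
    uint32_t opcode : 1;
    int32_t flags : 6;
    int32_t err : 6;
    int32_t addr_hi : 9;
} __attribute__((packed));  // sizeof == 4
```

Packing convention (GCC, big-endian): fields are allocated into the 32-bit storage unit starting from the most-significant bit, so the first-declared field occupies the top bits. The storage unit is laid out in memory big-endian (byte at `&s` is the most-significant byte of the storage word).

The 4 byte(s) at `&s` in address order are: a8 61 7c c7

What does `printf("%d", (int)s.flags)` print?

[0]=0xa8 [1]=0x61 [2]=0x7c [3]=0xc7 (big-endian) → word 0xa8617cc7
state:9 @ bit 23 → (0xa8617cc7>>23)&0x1ff = 0x150
id:1 @ bit 22 → (0xa8617cc7>>22)&0x1 = 0x1
opcode:1 @ bit 21 → (0xa8617cc7>>21)&0x1 = 0x1
flags:6 @ bit 15 → (0xa8617cc7>>15)&0x3f = 0x2  ←
err:6 @ bit 9 → (0xa8617cc7>>9)&0x3f = 0x3e
addr_hi:9 @ bit 0 → (0xa8617cc7>>0)&0x1ff = 0xc7
flags signed 6b, MSB=0: value = 2

2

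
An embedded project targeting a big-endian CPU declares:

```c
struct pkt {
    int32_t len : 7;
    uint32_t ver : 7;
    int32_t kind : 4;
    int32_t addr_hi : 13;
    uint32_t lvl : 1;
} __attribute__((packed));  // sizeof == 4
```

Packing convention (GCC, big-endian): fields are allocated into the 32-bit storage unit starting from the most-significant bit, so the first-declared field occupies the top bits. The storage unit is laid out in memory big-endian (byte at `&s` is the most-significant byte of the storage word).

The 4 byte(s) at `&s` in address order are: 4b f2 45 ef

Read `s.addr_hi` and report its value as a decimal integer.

759

[0]=0x4b [1]=0xf2 [2]=0x45 [3]=0xef (big-endian) → word 0x4bf245ef
len [25+:7] = (word>>25) & 0x7f = 37
ver [18+:7] = (word>>18) & 0x7f = 124
kind [14+:4] = (word>>14) & 0xf = 9
addr_hi [1+:13] = (word>>1) & 0x1fff = 759  ←
lvl [0+:1] = (word>>0) & 0x1 = 1
addr_hi signed 13b, MSB=0: value = 759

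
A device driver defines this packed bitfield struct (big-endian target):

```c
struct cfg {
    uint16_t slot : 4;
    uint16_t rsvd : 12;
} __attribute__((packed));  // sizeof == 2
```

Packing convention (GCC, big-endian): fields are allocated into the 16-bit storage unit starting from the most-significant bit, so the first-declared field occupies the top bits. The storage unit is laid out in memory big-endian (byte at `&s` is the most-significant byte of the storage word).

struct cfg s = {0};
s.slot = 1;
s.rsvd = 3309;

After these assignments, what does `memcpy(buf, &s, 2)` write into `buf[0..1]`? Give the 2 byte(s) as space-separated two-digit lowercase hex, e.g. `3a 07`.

slot:4 = 1 → 0x1 << 12 → word 0x1000
rsvd:12 = 3309 → 0xced << 0 → word 0x1ced
word = 0x1ced → big-endian bytes:
  [0]=0x1c  [1]=0xed

1c ed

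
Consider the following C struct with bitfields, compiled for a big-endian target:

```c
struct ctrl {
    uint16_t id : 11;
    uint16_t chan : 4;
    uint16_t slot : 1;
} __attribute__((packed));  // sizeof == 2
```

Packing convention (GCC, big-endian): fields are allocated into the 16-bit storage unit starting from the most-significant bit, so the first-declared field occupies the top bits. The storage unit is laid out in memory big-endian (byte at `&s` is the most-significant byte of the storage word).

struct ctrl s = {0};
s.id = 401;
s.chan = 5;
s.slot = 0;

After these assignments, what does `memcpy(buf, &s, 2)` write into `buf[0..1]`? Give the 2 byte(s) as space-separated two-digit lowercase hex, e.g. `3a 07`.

32 2a

id:11 = 401 → 0x191 << 5 → word 0x3220
chan:4 = 5 → 0x5 << 1 → word 0x322a
slot:1 = 0 → 0x0 << 0 → word 0x322a
word = 0x322a → big-endian bytes:
  [0]=0x32  [1]=0x2a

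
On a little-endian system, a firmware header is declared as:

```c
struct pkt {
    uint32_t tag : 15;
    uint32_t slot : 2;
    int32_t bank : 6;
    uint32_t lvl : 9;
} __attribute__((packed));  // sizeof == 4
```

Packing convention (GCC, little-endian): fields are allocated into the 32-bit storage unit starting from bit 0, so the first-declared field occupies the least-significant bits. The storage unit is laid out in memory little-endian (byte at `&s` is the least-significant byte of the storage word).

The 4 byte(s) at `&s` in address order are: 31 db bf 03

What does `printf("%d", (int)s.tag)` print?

23345

[0]=0x31 [1]=0xdb [2]=0xbf [3]=0x03 (little-endian) → word 0x03bfdb31
tag [0+:15] = (word>>0) & 0x7fff = 23345  ←
slot [15+:2] = (word>>15) & 0x3 = 3
bank [17+:6] = (word>>17) & 0x3f = 31
lvl [23+:9] = (word>>23) & 0x1ff = 7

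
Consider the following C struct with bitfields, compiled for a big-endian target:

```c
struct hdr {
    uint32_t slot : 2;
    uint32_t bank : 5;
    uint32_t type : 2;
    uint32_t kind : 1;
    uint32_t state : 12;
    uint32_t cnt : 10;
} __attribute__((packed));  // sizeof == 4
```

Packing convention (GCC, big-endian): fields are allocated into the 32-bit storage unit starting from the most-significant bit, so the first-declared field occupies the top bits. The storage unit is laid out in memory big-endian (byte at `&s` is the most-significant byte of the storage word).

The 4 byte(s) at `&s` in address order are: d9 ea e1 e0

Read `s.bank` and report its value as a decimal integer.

[0]=0xd9 [1]=0xea [2]=0xe1 [3]=0xe0 (big-endian) → word 0xd9eae1e0
slot:2 @ bit 30 → (0xd9eae1e0>>30)&0x3 = 0x3
bank:5 @ bit 25 → (0xd9eae1e0>>25)&0x1f = 0xc  ←
type:2 @ bit 23 → (0xd9eae1e0>>23)&0x3 = 0x3
kind:1 @ bit 22 → (0xd9eae1e0>>22)&0x1 = 0x1
state:12 @ bit 10 → (0xd9eae1e0>>10)&0xfff = 0xab8
cnt:10 @ bit 0 → (0xd9eae1e0>>0)&0x3ff = 0x1e0

12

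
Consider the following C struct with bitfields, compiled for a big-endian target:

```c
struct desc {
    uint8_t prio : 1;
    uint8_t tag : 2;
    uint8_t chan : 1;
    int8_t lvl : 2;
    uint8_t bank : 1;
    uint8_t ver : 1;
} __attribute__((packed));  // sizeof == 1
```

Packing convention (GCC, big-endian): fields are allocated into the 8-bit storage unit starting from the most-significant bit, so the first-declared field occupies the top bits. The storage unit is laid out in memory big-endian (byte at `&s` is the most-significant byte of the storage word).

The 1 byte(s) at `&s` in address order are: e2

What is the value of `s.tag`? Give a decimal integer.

3

[0]=0xe2 (big-endian) → word 0xe2
prio:1 @ bit 7 → (0xe2>>7)&0x1 = 0x1
tag:2 @ bit 5 → (0xe2>>5)&0x3 = 0x3  ←
chan:1 @ bit 4 → (0xe2>>4)&0x1 = 0x0
lvl:2 @ bit 2 → (0xe2>>2)&0x3 = 0x0
bank:1 @ bit 1 → (0xe2>>1)&0x1 = 0x1
ver:1 @ bit 0 → (0xe2>>0)&0x1 = 0x0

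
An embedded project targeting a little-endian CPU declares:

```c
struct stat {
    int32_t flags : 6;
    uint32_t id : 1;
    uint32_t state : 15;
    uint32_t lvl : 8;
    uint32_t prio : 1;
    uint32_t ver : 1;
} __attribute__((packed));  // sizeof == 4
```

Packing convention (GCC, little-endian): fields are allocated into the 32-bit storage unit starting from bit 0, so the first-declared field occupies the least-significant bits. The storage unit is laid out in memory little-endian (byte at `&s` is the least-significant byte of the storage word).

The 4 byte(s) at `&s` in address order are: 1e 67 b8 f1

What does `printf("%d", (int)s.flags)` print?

[0]=0x1e [1]=0x67 [2]=0xb8 [3]=0xf1 (little-endian) → word 0xf1b8671e
flags:6 @ bit 0 → (0xf1b8671e>>0)&0x3f = 0x1e  ←
id:1 @ bit 6 → (0xf1b8671e>>6)&0x1 = 0x0
state:15 @ bit 7 → (0xf1b8671e>>7)&0x7fff = 0x70ce
lvl:8 @ bit 22 → (0xf1b8671e>>22)&0xff = 0xc6
prio:1 @ bit 30 → (0xf1b8671e>>30)&0x1 = 0x1
ver:1 @ bit 31 → (0xf1b8671e>>31)&0x1 = 0x1
flags signed 6b, MSB=0: value = 30

30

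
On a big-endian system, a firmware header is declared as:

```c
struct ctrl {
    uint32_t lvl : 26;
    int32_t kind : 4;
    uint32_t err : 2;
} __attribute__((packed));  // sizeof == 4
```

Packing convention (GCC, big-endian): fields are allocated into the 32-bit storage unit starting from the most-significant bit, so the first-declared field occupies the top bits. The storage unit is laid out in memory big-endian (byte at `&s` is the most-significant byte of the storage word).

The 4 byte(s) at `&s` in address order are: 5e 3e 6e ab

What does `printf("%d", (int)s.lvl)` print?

24705466

[0]=0x5e [1]=0x3e [2]=0x6e [3]=0xab (big-endian) → word 0x5e3e6eab
lvl:26 @ bit 6 → (0x5e3e6eab>>6)&0x3ffffff = 0x178f9ba  ←
kind:4 @ bit 2 → (0x5e3e6eab>>2)&0xf = 0xa
err:2 @ bit 0 → (0x5e3e6eab>>0)&0x3 = 0x3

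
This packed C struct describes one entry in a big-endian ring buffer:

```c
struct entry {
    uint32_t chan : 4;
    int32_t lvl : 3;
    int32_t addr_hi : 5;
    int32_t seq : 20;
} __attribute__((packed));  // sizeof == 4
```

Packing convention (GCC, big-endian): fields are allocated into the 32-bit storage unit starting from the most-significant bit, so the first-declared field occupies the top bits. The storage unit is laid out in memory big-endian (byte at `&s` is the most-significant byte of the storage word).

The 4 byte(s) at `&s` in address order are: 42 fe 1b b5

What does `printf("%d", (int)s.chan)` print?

4

[0]=0x42 [1]=0xfe [2]=0x1b [3]=0xb5 (big-endian) → word 0x42fe1bb5
chan:4 @ bit 28 → (0x42fe1bb5>>28)&0xf = 0x4  ←
lvl:3 @ bit 25 → (0x42fe1bb5>>25)&0x7 = 0x1
addr_hi:5 @ bit 20 → (0x42fe1bb5>>20)&0x1f = 0xf
seq:20 @ bit 0 → (0x42fe1bb5>>0)&0xfffff = 0xe1bb5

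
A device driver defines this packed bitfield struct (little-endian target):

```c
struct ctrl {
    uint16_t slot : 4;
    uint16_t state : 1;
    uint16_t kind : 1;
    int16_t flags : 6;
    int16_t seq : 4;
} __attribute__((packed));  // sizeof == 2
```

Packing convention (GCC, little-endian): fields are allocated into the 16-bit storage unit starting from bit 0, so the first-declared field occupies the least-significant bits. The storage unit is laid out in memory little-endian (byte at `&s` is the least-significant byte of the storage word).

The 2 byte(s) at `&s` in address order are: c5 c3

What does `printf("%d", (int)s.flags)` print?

15

[0]=0xc5 [1]=0xc3 (little-endian) → word 0xc3c5
slot [0+:4] = (word>>0) & 0xf = 5
state [4+:1] = (word>>4) & 0x1 = 0
kind [5+:1] = (word>>5) & 0x1 = 0
flags [6+:6] = (word>>6) & 0x3f = 15  ←
seq [12+:4] = (word>>12) & 0xf = 12
flags signed 6b, MSB=0: value = 15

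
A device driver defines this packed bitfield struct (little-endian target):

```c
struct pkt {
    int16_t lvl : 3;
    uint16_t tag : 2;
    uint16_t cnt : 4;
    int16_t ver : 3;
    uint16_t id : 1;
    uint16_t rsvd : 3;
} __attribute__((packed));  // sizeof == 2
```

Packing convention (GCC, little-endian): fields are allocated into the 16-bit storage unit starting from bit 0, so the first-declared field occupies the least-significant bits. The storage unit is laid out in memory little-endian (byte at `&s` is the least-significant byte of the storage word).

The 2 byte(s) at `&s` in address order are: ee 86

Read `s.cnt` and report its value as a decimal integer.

[0]=0xee [1]=0x86 (little-endian) → word 0x86ee
lvl [0+:3] = (word>>0) & 0x7 = 6
tag [3+:2] = (word>>3) & 0x3 = 1
cnt [5+:4] = (word>>5) & 0xf = 7  ←
ver [9+:3] = (word>>9) & 0x7 = 3
id [12+:1] = (word>>12) & 0x1 = 0
rsvd [13+:3] = (word>>13) & 0x7 = 4

7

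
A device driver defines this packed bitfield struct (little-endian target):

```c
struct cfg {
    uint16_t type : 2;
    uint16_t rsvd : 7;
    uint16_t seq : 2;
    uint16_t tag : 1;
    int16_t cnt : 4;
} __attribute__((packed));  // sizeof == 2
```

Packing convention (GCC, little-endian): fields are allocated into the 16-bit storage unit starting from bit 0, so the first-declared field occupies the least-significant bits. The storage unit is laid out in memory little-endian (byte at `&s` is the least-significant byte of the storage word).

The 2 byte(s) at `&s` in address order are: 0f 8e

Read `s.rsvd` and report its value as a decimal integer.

[0]=0x0f [1]=0x8e (little-endian) → word 0x8e0f
type [0+:2] = (word>>0) & 0x3 = 3
rsvd [2+:7] = (word>>2) & 0x7f = 3  ←
seq [9+:2] = (word>>9) & 0x3 = 3
tag [11+:1] = (word>>11) & 0x1 = 1
cnt [12+:4] = (word>>12) & 0xf = 8

3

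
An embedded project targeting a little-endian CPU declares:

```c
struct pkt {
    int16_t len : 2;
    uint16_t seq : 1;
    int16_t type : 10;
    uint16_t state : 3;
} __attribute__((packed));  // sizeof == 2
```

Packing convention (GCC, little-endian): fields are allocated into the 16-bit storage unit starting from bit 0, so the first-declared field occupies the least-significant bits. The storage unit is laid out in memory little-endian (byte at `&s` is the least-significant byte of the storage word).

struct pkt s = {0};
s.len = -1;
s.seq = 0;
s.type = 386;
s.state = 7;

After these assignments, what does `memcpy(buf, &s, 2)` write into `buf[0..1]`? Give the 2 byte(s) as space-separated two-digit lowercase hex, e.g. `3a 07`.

len (2b) val=-1 bits=0x3 at bit 0: 0x0003
seq (1b) val=0 bits=0x0 at bit 2: 0x0003
type (10b) val=386 bits=0x182 at bit 3: 0x0c13
state (3b) val=7 bits=0x7 at bit 13: 0xec13
word = 0xec13 → little-endian bytes:
  [0]=0x13  [1]=0xec

13 ec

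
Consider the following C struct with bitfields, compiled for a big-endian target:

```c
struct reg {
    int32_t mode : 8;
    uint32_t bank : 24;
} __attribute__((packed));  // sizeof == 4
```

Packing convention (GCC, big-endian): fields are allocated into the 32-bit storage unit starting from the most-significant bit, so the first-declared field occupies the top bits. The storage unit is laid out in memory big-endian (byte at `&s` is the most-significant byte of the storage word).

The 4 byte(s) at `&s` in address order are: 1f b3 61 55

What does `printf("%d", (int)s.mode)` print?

31

[0]=0x1f [1]=0xb3 [2]=0x61 [3]=0x55 (big-endian) → word 0x1fb36155
mode [24+:8] = (word>>24) & 0xff = 31  ←
bank [0+:24] = (word>>0) & 0xffffff = 11755861
mode signed 8b, MSB=0: value = 31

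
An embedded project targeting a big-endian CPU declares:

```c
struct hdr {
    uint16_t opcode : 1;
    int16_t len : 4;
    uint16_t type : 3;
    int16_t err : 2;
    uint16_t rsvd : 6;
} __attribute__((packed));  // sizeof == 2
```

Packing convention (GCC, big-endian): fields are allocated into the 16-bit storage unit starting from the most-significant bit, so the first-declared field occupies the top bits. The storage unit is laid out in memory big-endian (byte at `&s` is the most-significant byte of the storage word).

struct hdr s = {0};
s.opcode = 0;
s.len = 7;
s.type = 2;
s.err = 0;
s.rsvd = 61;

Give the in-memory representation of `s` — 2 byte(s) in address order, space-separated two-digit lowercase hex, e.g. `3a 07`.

3a 3d

opcode (1b) val=0 bits=0x0 at bit 15: 0x0000
len (4b) val=7 bits=0x7 at bit 11: 0x3800
type (3b) val=2 bits=0x2 at bit 8: 0x3a00
err (2b) val=0 bits=0x0 at bit 6: 0x3a00
rsvd (6b) val=61 bits=0x3d at bit 0: 0x3a3d
word = 0x3a3d → big-endian bytes:
  [0]=0x3a  [1]=0x3d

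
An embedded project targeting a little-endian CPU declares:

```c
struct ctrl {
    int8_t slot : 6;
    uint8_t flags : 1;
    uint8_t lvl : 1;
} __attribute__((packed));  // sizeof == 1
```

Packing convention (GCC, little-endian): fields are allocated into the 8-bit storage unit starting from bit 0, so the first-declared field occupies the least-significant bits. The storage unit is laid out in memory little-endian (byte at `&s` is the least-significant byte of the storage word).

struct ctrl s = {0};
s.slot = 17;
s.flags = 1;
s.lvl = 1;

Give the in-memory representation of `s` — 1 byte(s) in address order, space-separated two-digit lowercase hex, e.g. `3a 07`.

slot:6 = 17 → 0x11 << 0 → word 0x11
flags:1 = 1 → 0x1 << 6 → word 0x51
lvl:1 = 1 → 0x1 << 7 → word 0xd1
word = 0xd1 → little-endian bytes:
  [0]=0xd1

d1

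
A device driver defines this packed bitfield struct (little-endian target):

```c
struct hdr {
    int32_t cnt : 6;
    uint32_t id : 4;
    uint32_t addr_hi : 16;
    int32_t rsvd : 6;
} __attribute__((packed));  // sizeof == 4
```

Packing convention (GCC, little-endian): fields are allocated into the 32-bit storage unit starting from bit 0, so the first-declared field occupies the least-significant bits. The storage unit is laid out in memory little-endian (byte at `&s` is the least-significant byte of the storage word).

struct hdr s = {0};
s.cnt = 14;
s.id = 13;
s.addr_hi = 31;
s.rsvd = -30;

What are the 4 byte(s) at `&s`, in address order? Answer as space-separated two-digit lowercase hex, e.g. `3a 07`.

4e 7f 00 88

[0+:6] cnt=14 & 0x3f = 0xe; word=0x0000000e
[6+:4] id=13 & 0xf = 0xd; word=0x0000034e
[10+:16] addr_hi=31 & 0xffff = 0x1f; word=0x00007f4e
[26+:6] rsvd=-30 & 0x3f = 0x22; word=0x88007f4e
word = 0x88007f4e → little-endian bytes:
  [0]=0x4e  [1]=0x7f  [2]=0x00  [3]=0x88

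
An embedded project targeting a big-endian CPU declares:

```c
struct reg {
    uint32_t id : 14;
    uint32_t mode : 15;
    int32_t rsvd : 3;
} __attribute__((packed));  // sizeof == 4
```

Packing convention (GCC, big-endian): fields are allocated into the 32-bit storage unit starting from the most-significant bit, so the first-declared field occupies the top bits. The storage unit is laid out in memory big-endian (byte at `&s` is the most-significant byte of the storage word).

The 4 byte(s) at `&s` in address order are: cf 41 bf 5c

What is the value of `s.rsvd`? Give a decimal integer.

[0]=0xcf [1]=0x41 [2]=0xbf [3]=0x5c (big-endian) → word 0xcf41bf5c
id:14 @ bit 18 → (0xcf41bf5c>>18)&0x3fff = 0x33d0
mode:15 @ bit 3 → (0xcf41bf5c>>3)&0x7fff = 0x37eb
rsvd:3 @ bit 0 → (0xcf41bf5c>>0)&0x7 = 0x4  ←
rsvd signed 3b, MSB=1: 4 - 8 = -4

-4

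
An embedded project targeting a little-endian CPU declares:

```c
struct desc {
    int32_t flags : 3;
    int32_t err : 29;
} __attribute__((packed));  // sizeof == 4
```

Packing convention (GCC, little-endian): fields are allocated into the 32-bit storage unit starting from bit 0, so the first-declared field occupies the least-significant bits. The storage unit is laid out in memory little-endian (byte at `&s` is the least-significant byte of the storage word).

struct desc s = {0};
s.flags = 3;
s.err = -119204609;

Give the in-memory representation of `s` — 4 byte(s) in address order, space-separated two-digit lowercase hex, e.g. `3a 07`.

fb a7 28 c7

[0+:3] flags=3 & 0x7 = 0x3; word=0x00000003
[3+:29] err=-119204609 & 0x1fffffff = 0x18e514ff; word=0xc728a7fb
word = 0xc728a7fb → little-endian bytes:
  [0]=0xfb  [1]=0xa7  [2]=0x28  [3]=0xc7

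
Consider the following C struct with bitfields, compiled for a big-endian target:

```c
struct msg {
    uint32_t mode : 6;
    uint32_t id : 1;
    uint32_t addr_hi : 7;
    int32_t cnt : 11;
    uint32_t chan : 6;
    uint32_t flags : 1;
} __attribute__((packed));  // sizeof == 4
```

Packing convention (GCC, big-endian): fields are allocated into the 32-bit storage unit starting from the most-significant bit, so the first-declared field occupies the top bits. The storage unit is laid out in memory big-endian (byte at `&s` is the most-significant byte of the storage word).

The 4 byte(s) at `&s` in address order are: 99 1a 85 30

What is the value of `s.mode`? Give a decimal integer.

38

[0]=0x99 [1]=0x1a [2]=0x85 [3]=0x30 (big-endian) → word 0x991a8530
mode [26+:6] = (word>>26) & 0x3f = 38  ←
id [25+:1] = (word>>25) & 0x1 = 0
addr_hi [18+:7] = (word>>18) & 0x7f = 70
cnt [7+:11] = (word>>7) & 0x7ff = 1290
chan [1+:6] = (word>>1) & 0x3f = 24
flags [0+:1] = (word>>0) & 0x1 = 0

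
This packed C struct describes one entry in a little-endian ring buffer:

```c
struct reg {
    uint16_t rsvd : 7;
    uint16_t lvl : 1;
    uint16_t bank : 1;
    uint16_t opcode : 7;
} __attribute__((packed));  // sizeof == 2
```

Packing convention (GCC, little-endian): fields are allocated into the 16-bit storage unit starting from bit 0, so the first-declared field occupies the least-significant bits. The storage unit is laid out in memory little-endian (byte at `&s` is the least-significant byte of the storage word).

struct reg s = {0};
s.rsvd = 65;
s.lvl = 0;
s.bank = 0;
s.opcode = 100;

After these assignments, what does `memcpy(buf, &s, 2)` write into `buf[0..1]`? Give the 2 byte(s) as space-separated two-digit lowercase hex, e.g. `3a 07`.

41 c8

rsvd (7b) val=65 bits=0x41 at bit 0: 0x0041
lvl (1b) val=0 bits=0x0 at bit 7: 0x0041
bank (1b) val=0 bits=0x0 at bit 8: 0x0041
opcode (7b) val=100 bits=0x64 at bit 9: 0xc841
word = 0xc841 → little-endian bytes:
  [0]=0x41  [1]=0xc8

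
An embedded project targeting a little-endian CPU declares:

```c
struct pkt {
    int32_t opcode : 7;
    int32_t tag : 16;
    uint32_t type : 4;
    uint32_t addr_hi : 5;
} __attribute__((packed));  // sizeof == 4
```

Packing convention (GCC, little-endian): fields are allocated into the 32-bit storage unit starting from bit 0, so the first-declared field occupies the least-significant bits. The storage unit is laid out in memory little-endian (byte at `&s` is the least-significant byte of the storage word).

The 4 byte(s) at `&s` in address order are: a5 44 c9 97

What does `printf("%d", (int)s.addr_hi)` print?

[0]=0xa5 [1]=0x44 [2]=0xc9 [3]=0x97 (little-endian) → word 0x97c944a5
opcode:7 @ bit 0 → (0x97c944a5>>0)&0x7f = 0x25
tag:16 @ bit 7 → (0x97c944a5>>7)&0xffff = 0x9289
type:4 @ bit 23 → (0x97c944a5>>23)&0xf = 0xf
addr_hi:5 @ bit 27 → (0x97c944a5>>27)&0x1f = 0x12  ←

18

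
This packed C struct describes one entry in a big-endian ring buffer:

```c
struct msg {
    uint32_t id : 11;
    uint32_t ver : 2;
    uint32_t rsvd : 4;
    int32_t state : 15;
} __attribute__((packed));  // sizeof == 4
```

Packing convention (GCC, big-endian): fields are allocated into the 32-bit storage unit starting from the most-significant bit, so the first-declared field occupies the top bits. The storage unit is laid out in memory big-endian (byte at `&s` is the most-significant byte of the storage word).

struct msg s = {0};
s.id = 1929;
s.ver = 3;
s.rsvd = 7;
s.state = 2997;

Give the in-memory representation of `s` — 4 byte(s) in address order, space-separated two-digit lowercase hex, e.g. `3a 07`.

f1 3b 8b b5

id (11b) val=1929 bits=0x789 at bit 21: 0xf1200000
ver (2b) val=3 bits=0x3 at bit 19: 0xf1380000
rsvd (4b) val=7 bits=0x7 at bit 15: 0xf13b8000
state (15b) val=2997 bits=0xbb5 at bit 0: 0xf13b8bb5
word = 0xf13b8bb5 → big-endian bytes:
  [0]=0xf1  [1]=0x3b  [2]=0x8b  [3]=0xb5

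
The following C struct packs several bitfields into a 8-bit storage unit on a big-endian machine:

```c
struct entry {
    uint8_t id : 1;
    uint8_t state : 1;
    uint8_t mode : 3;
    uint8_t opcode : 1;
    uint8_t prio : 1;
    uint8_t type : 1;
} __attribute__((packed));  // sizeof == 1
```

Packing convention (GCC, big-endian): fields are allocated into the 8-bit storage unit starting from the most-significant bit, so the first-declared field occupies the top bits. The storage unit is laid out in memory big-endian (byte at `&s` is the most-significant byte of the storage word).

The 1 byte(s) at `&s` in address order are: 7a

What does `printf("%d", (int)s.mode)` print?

7

[0]=0x7a (big-endian) → word 0x7a
id [7+:1] = (word>>7) & 0x1 = 0
state [6+:1] = (word>>6) & 0x1 = 1
mode [3+:3] = (word>>3) & 0x7 = 7  ←
opcode [2+:1] = (word>>2) & 0x1 = 0
prio [1+:1] = (word>>1) & 0x1 = 1
type [0+:1] = (word>>0) & 0x1 = 0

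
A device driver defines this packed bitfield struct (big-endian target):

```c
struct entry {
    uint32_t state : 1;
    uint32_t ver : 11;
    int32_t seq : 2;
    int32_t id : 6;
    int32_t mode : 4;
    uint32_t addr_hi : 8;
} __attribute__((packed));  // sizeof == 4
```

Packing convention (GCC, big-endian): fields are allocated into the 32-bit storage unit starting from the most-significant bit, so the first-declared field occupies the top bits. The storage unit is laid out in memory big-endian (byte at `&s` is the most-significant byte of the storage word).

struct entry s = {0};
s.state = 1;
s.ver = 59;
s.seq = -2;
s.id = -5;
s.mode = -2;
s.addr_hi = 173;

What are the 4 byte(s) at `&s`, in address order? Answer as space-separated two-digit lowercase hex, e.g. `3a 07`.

83 bb be ad

state:1 = 1 → 0x1 << 31 → word 0x80000000
ver:11 = 59 → 0x3b << 20 → word 0x83b00000
seq:2 = -2 → 0x2 << 18 → word 0x83b80000
id:6 = -5 → 0x3b << 12 → word 0x83bbb000
mode:4 = -2 → 0xe << 8 → word 0x83bbbe00
addr_hi:8 = 173 → 0xad << 0 → word 0x83bbbead
word = 0x83bbbead → big-endian bytes:
  [0]=0x83  [1]=0xbb  [2]=0xbe  [3]=0xad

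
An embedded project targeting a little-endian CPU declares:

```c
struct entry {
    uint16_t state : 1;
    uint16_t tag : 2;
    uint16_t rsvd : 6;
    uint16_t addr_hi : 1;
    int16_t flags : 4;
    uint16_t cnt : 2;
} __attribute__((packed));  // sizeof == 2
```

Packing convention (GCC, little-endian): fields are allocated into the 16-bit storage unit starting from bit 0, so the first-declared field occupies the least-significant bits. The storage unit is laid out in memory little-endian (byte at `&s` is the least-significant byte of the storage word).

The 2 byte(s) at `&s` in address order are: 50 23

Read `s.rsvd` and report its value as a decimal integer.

42

[0]=0x50 [1]=0x23 (little-endian) → word 0x2350
state:1 @ bit 0 → (0x2350>>0)&0x1 = 0x0
tag:2 @ bit 1 → (0x2350>>1)&0x3 = 0x0
rsvd:6 @ bit 3 → (0x2350>>3)&0x3f = 0x2a  ←
addr_hi:1 @ bit 9 → (0x2350>>9)&0x1 = 0x1
flags:4 @ bit 10 → (0x2350>>10)&0xf = 0x8
cnt:2 @ bit 14 → (0x2350>>14)&0x3 = 0x0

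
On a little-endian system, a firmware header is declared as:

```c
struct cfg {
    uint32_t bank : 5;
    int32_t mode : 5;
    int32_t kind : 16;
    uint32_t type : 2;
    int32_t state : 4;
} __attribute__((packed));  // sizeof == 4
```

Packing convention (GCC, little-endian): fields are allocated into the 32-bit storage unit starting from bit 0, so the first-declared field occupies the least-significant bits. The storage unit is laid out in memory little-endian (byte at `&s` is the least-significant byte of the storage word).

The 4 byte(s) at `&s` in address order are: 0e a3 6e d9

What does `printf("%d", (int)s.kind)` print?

[0]=0x0e [1]=0xa3 [2]=0x6e [3]=0xd9 (little-endian) → word 0xd96ea30e
bank [0+:5] = (word>>0) & 0x1f = 14
mode [5+:5] = (word>>5) & 0x1f = 24
kind [10+:16] = (word>>10) & 0xffff = 23464  ←
type [26+:2] = (word>>26) & 0x3 = 2
state [28+:4] = (word>>28) & 0xf = 13
kind signed 16b, MSB=0: value = 23464

23464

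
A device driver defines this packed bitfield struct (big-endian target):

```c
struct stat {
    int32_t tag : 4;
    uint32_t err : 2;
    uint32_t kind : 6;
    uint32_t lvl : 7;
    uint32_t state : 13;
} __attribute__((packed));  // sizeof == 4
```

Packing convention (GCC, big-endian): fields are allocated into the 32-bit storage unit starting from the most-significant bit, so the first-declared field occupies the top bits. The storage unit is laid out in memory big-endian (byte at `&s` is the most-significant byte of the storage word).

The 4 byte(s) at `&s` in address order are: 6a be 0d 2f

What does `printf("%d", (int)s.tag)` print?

[0]=0x6a [1]=0xbe [2]=0x0d [3]=0x2f (big-endian) → word 0x6abe0d2f
tag [28+:4] = (word>>28) & 0xf = 6  ←
err [26+:2] = (word>>26) & 0x3 = 2
kind [20+:6] = (word>>20) & 0x3f = 43
lvl [13+:7] = (word>>13) & 0x7f = 112
state [0+:13] = (word>>0) & 0x1fff = 3375
tag signed 4b, MSB=0: value = 6

6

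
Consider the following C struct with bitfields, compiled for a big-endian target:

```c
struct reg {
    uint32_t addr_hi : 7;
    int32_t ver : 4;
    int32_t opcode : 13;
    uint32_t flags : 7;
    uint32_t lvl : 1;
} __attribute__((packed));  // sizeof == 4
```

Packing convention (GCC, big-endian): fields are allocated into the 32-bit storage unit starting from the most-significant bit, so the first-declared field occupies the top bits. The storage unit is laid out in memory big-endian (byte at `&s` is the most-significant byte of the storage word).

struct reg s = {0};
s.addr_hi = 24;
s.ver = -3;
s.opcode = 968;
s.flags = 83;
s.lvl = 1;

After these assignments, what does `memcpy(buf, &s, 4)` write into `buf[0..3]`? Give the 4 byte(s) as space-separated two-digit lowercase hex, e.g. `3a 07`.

addr_hi (7b) val=24 bits=0x18 at bit 25: 0x30000000
ver (4b) val=-3 bits=0xd at bit 21: 0x31a00000
opcode (13b) val=968 bits=0x3c8 at bit 8: 0x31a3c800
flags (7b) val=83 bits=0x53 at bit 1: 0x31a3c8a6
lvl (1b) val=1 bits=0x1 at bit 0: 0x31a3c8a7
word = 0x31a3c8a7 → big-endian bytes:
  [0]=0x31  [1]=0xa3  [2]=0xc8  [3]=0xa7

31 a3 c8 a7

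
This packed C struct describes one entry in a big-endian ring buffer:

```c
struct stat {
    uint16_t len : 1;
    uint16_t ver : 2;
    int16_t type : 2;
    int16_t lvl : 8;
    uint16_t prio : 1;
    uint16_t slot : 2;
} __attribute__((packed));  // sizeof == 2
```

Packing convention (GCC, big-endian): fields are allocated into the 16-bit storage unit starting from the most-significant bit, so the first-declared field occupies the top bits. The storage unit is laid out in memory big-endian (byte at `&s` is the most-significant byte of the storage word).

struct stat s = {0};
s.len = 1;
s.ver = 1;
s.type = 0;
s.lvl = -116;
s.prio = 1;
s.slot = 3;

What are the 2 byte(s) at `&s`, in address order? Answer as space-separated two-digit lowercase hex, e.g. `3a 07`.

len (1b) val=1 bits=0x1 at bit 15: 0x8000
ver (2b) val=1 bits=0x1 at bit 13: 0xa000
type (2b) val=0 bits=0x0 at bit 11: 0xa000
lvl (8b) val=-116 bits=0x8c at bit 3: 0xa460
prio (1b) val=1 bits=0x1 at bit 2: 0xa464
slot (2b) val=3 bits=0x3 at bit 0: 0xa467
word = 0xa467 → big-endian bytes:
  [0]=0xa4  [1]=0x67

a4 67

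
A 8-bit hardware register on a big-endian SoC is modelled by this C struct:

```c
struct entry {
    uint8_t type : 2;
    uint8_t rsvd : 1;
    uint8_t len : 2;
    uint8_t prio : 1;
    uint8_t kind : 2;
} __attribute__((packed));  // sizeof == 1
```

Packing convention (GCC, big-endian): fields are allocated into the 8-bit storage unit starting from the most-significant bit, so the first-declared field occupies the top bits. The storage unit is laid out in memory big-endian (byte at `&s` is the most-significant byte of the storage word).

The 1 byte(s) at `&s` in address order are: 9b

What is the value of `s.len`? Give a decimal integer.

[0]=0x9b (big-endian) → word 0x9b
type [6+:2] = (word>>6) & 0x3 = 2
rsvd [5+:1] = (word>>5) & 0x1 = 0
len [3+:2] = (word>>3) & 0x3 = 3  ←
prio [2+:1] = (word>>2) & 0x1 = 0
kind [0+:2] = (word>>0) & 0x3 = 3

3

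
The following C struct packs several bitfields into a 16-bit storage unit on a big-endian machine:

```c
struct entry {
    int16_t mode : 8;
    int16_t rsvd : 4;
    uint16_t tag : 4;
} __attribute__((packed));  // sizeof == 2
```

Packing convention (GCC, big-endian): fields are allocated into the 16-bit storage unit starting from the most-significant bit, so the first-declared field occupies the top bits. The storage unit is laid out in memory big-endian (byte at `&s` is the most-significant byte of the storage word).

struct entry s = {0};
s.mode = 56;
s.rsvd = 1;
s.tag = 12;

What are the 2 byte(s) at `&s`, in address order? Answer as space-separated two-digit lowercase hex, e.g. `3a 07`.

mode:8 = 56 → 0x38 << 8 → word 0x3800
rsvd:4 = 1 → 0x1 << 4 → word 0x3810
tag:4 = 12 → 0xc << 0 → word 0x381c
word = 0x381c → big-endian bytes:
  [0]=0x38  [1]=0x1c

38 1c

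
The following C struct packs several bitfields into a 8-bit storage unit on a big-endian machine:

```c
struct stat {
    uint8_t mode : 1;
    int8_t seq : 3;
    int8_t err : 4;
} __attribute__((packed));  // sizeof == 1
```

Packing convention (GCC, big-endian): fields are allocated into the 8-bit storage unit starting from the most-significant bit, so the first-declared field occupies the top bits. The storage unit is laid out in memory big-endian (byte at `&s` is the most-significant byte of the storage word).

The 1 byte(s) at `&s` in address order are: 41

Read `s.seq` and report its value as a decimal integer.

[0]=0x41 (big-endian) → word 0x41
mode [7+:1] = (word>>7) & 0x1 = 0
seq [4+:3] = (word>>4) & 0x7 = 4  ←
err [0+:4] = (word>>0) & 0xf = 1
seq signed 3b, MSB=1: 4 - 8 = -4

-4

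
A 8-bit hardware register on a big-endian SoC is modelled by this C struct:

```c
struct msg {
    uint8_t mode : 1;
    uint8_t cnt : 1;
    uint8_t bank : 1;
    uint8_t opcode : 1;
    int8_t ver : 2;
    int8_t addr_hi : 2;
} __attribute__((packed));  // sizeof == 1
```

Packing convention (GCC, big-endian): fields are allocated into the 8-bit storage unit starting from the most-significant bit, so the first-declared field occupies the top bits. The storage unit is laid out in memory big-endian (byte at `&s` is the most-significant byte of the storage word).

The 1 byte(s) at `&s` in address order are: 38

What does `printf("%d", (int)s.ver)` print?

[0]=0x38 (big-endian) → word 0x38
mode [7+:1] = (word>>7) & 0x1 = 0
cnt [6+:1] = (word>>6) & 0x1 = 0
bank [5+:1] = (word>>5) & 0x1 = 1
opcode [4+:1] = (word>>4) & 0x1 = 1
ver [2+:2] = (word>>2) & 0x3 = 2  ←
addr_hi [0+:2] = (word>>0) & 0x3 = 0
ver signed 2b, MSB=1: 2 - 4 = -2

-2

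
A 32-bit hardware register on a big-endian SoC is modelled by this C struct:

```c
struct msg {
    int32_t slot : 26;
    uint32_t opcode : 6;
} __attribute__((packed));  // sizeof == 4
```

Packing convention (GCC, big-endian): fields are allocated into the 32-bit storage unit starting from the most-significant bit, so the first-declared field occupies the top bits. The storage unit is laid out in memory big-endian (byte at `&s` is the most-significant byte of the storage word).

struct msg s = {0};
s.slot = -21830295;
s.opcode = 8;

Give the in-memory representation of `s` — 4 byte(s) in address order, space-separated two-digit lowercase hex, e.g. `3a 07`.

slot:26 = -21830295 → 0x2b2e569 << 6 → word 0xacb95a40
opcode:6 = 8 → 0x8 << 0 → word 0xacb95a48
word = 0xacb95a48 → big-endian bytes:
  [0]=0xac  [1]=0xb9  [2]=0x5a  [3]=0x48

ac b9 5a 48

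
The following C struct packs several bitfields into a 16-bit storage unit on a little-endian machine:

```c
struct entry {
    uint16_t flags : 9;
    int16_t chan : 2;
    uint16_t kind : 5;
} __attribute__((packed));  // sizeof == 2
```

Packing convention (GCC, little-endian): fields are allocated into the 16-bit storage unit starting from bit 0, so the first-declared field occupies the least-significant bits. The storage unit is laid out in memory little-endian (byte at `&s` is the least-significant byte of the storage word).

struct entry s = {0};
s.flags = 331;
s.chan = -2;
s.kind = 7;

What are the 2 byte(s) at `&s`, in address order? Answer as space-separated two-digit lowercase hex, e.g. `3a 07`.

[0+:9] flags=331 & 0x1ff = 0x14b; word=0x014b
[9+:2] chan=-2 & 0x3 = 0x2; word=0x054b
[11+:5] kind=7 & 0x1f = 0x7; word=0x3d4b
word = 0x3d4b → little-endian bytes:
  [0]=0x4b  [1]=0x3d

4b 3d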